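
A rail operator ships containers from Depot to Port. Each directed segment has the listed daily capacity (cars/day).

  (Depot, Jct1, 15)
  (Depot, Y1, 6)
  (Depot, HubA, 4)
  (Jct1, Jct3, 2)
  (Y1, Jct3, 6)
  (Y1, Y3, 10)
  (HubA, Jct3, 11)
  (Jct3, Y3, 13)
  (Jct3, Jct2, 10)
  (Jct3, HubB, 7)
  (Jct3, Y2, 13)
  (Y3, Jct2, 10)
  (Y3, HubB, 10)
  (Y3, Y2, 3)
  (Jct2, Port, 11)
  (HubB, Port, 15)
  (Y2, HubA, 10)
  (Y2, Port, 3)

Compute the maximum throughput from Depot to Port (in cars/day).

Augment Depot→Jct1→Jct3→Jct2→Port: bottleneck 2, flow now 2.
Augment Depot→Y1→Jct3→Jct2→Port: bottleneck 6, flow now 8.
Augment Depot→HubA→Jct3→Jct2→Port: bottleneck 2, flow now 10.
Augment Depot→HubA→Jct3→HubB→Port: bottleneck 2, flow now 12.
No augmenting path remains; maximum flow = 12.
In the residual graph, reachable from Depot: {Depot, Jct1}.
Min-cut edges: Depot→Y1 (6), Depot→HubA (4), Jct1→Jct3 (2); capacity 6 + 4 + 2 = 12.
This cut is saturated, so no flow can exceed 12.

12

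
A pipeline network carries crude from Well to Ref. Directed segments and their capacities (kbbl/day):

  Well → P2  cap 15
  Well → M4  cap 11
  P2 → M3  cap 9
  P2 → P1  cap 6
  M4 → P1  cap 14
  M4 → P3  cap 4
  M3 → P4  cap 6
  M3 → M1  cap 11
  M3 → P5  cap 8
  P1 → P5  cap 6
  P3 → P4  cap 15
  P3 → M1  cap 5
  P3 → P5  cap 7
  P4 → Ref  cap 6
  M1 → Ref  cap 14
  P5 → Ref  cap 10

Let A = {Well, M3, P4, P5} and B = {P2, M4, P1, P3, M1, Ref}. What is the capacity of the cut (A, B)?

Edges leaving {Well, M3, P4, P5}: Well→P2 (15), Well→M4 (11), M3→M1 (11), P4→Ref (6), P5→Ref (10).
Cut capacity = 15 + 11 + 11 + 6 + 10 = 53.

53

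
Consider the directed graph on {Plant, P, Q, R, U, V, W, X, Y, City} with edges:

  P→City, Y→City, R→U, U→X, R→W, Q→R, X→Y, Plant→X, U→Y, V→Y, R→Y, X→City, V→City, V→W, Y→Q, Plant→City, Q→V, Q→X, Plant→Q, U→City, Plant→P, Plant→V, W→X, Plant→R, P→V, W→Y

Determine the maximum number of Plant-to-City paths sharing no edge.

Assign every edge capacity 1; by Menger, the answer equals the max flow.
Path Plant→City (+1); total 1.
Path Plant→P→City (+1); total 2.
Path Plant→V→City (+1); total 3.
Path Plant→X→City (+1); total 4.
Path Plant→R→U→City (+1); total 5.
Path Plant→Q→R→Y→City (+1); total 6.
No residual Plant→City path; max flow = 6.
Certifying cut of size 6: {Plant→City, Plant→P, Plant→Q, Plant→R, Plant→V, Plant→X}.

6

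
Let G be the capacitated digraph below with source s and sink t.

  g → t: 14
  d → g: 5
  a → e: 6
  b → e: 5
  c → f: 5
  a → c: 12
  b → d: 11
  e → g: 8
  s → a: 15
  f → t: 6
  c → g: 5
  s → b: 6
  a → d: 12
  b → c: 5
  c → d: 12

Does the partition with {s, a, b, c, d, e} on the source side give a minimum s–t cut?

Given cut capacity: 5 + 5 + 5 + 8 = 23.
Augment s→a→c→f→t: bottleneck 5, flow now 5.
Augment s→a→c→g→t: bottleneck 5, flow now 10.
Augment s→a→d→g→t: bottleneck 5, flow now 15.
Augment s→b→e→g→t: bottleneck 4, flow now 19.
No augmenting path remains; maximum flow = 19.
In the residual graph, reachable from s: {s, a, b, c, d, e, g}.
Min-cut edges: c→f (5), g→t (14); capacity 5 + 14 = 19.
Cut capacity 23 exceeds the max flow 19, so it is not minimum.

No — its capacity is 23, but the minimum cut has capacity 19.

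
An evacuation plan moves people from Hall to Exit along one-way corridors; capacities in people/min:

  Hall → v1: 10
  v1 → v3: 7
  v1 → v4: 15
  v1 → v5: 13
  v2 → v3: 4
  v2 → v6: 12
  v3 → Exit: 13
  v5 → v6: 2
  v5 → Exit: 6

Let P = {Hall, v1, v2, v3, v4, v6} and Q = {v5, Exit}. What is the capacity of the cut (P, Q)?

Edges leaving {Hall, v1, v2, v3, v4, v6}: v1→v5 (13), v3→Exit (13).
Cut capacity = 13 + 13 = 26.

26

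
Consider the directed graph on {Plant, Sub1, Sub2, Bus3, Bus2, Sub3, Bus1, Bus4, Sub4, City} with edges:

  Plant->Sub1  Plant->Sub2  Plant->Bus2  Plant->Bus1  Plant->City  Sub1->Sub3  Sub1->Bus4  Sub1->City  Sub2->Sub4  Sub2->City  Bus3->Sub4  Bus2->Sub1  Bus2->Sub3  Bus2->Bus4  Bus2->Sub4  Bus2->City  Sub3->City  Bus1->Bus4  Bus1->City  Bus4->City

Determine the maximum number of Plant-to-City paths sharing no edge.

Assign every edge capacity 1; by Menger, the answer equals the max flow.
Path Plant→City (+1); total 1.
Path Plant→Sub1→City (+1); total 2.
Path Plant→Sub2→City (+1); total 3.
Path Plant→Bus2→City (+1); total 4.
Path Plant→Bus1→City (+1); total 5.
No residual Plant→City path; max flow = 5.
Certifying cut of size 5: {Plant→Bus1, Plant→Bus2, Plant→City, Plant→Sub1, Plant→Sub2}.

5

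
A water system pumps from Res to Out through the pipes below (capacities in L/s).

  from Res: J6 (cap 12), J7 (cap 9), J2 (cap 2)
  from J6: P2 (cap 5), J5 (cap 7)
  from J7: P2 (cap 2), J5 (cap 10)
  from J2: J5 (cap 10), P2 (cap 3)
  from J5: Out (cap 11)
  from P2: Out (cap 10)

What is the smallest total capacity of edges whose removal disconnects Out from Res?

20

Augment Res→J6→J5→Out: bottleneck 7, flow now 7.
Augment Res→J6→P2→Out: bottleneck 5, flow now 12.
Augment Res→J7→J5→Out: bottleneck 4, flow now 16.
Augment Res→J7→P2→Out: bottleneck 2, flow now 18.
Augment Res→J2→P2→Out: bottleneck 2, flow now 20.
No augmenting path remains; maximum flow = 20.
By max-flow min-cut, the minimum cut capacity equals the max flow.
In the residual graph, reachable from Res: {Res, J6, J7, J5}.
Min-cut edges: Res→J2 (2), J6→P2 (5), J7→P2 (2), J5→Out (11); capacity 2 + 5 + 2 + 11 = 20.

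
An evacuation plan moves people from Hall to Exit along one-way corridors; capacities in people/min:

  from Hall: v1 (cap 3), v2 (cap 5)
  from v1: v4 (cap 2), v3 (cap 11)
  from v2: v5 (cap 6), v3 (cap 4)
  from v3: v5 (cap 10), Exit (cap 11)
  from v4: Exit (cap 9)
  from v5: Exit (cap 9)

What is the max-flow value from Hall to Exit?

8

Augment Hall→v1→v3→Exit: bottleneck 3, flow now 3.
Augment Hall→v2→v3→Exit: bottleneck 4, flow now 7.
Augment Hall→v2→v5→Exit: bottleneck 1, flow now 8.
No augmenting path remains; maximum flow = 8.
In the residual graph, reachable from Hall: {Hall}.
Min-cut edges: Hall→v1 (3), Hall→v2 (5); capacity 3 + 5 = 8.
This cut is saturated, so no flow can exceed 8.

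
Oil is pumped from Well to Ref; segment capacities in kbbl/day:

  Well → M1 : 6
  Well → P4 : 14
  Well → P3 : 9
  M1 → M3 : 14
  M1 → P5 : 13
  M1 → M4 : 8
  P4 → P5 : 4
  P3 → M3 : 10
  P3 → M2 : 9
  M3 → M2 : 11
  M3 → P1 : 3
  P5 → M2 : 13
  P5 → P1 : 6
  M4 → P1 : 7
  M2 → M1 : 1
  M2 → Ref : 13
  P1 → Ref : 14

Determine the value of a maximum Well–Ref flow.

Augment Well→P3→M2→Ref: bottleneck 9, flow now 9.
Augment Well→M1→M3→M2→Ref: bottleneck 4, flow now 13.
Augment Well→M1→M3→P1→Ref: bottleneck 2, flow now 15.
Augment Well→P4→P5→P1→Ref: bottleneck 4, flow now 19.
No augmenting path remains; maximum flow = 19.
In the residual graph, reachable from Well: {Well, P4}.
Min-cut edges: Well→M1 (6), Well→P3 (9), P4→P5 (4); capacity 6 + 9 + 4 = 19.
This cut is saturated, so no flow can exceed 19.

19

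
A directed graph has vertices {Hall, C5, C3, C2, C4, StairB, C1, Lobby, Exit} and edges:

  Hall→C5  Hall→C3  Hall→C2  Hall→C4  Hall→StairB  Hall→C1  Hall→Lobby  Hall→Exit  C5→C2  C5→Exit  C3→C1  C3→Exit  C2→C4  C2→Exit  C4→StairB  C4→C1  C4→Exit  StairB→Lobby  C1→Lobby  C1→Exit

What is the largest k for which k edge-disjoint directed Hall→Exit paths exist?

Assign every edge capacity 1; by Menger, the answer equals the max flow.
Path Hall→Exit (+1); total 1.
Path Hall→C5→Exit (+1); total 2.
Path Hall→C3→Exit (+1); total 3.
Path Hall→C2→Exit (+1); total 4.
Path Hall→C4→Exit (+1); total 5.
Path Hall→C1→Exit (+1); total 6.
No residual Hall→Exit path; max flow = 6.
Certifying cut of size 6: {Hall→C1, Hall→C2, Hall→C3, Hall→C4, Hall→C5, Hall→Exit}.

6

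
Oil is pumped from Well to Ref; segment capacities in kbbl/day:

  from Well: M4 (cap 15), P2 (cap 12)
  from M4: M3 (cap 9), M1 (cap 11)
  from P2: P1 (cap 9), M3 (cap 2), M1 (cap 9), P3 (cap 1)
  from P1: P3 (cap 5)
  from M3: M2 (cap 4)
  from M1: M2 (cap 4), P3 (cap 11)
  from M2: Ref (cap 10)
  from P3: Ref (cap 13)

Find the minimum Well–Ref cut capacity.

21

Augment Well→P2→P3→Ref: bottleneck 1, flow now 1.
Augment Well→M4→M3→M2→Ref: bottleneck 4, flow now 5.
Augment Well→M4→M1→M2→Ref: bottleneck 4, flow now 9.
Augment Well→M4→M1→P3→Ref: bottleneck 7, flow now 16.
Augment Well→P2→P1→P3→Ref: bottleneck 5, flow now 21.
No augmenting path remains; maximum flow = 21.
By max-flow min-cut, the minimum cut capacity equals the max flow.
In the residual graph, reachable from Well: {Well, M4, P2, P1, M3, M1, P3}.
Min-cut edges: M3→M2 (4), M1→M2 (4), P3→Ref (13); capacity 4 + 4 + 13 = 21.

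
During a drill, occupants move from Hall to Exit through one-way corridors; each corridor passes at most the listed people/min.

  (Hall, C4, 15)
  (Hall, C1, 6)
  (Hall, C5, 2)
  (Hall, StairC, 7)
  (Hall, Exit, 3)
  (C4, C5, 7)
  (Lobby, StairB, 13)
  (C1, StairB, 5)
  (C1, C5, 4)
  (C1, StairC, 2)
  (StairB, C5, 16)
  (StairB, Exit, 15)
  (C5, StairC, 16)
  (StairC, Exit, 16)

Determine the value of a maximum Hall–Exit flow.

Augment Hall→Exit: bottleneck 3, flow now 3.
Augment Hall→StairC→Exit: bottleneck 7, flow now 10.
Augment Hall→C1→StairB→Exit: bottleneck 5, flow now 15.
Augment Hall→C1→StairC→Exit: bottleneck 1, flow now 16.
Augment Hall→C5→StairC→Exit: bottleneck 2, flow now 18.
Augment Hall→C4→C5→StairC→Exit: bottleneck 6, flow now 24.
No augmenting path remains; maximum flow = 24.
In the residual graph, reachable from Hall: {Hall, C4, C1, C5, StairC}.
Min-cut edges: Hall→Exit (3), C1→StairB (5), StairC→Exit (16); capacity 3 + 5 + 16 = 24.
This cut is saturated, so no flow can exceed 24.

24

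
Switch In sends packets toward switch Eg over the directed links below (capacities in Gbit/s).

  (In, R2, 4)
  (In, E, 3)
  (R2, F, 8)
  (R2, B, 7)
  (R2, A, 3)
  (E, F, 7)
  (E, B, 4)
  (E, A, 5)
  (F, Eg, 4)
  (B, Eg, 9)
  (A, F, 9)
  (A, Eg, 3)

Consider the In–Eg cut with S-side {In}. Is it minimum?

Given cut capacity: 4 + 3 = 7.
Augment In→R2→F→Eg: bottleneck 4, flow now 4.
Augment In→E→B→Eg: bottleneck 3, flow now 7.
No augmenting path remains; maximum flow = 7.
Cut capacity 7 equals the max flow, so it is a minimum cut.

Yes — it is a minimum cut (capacity 7).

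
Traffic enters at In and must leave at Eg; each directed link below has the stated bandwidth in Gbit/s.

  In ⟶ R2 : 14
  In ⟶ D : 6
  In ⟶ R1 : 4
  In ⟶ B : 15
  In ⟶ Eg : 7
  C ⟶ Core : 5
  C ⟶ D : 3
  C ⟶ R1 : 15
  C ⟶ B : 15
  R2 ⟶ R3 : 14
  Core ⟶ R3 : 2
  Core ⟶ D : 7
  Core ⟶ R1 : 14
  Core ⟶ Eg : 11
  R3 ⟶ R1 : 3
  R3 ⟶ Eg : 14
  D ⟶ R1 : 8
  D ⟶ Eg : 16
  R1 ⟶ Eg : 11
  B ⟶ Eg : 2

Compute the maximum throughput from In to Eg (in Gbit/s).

Augment In→Eg: bottleneck 7, flow now 7.
Augment In→D→Eg: bottleneck 6, flow now 13.
Augment In→R1→Eg: bottleneck 4, flow now 17.
Augment In→B→Eg: bottleneck 2, flow now 19.
Augment In→R2→R3→Eg: bottleneck 14, flow now 33.
No augmenting path remains; maximum flow = 33.
In the residual graph, reachable from In: {In, B}.
Min-cut edges: In→R2 (14), In→D (6), In→R1 (4), In→Eg (7), B→Eg (2); capacity 14 + 6 + 4 + 7 + 2 = 33.
This cut is saturated, so no flow can exceed 33.

33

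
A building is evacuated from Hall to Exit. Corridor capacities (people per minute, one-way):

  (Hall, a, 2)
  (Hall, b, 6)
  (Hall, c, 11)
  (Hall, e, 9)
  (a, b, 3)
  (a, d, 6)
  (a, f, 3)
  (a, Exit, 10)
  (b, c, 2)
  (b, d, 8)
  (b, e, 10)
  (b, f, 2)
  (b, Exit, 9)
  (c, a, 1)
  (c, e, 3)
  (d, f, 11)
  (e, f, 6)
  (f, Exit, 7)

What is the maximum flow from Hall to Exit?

Augment Hall→a→Exit: bottleneck 2, flow now 2.
Augment Hall→b→Exit: bottleneck 6, flow now 8.
Augment Hall→c→a→Exit: bottleneck 1, flow now 9.
Augment Hall→e→f→Exit: bottleneck 6, flow now 15.
No augmenting path remains; maximum flow = 15.
In the residual graph, reachable from Hall: {Hall, c, e}.
Min-cut edges: Hall→a (2), Hall→b (6), c→a (1), e→f (6); capacity 2 + 6 + 1 + 6 = 15.
This cut is saturated, so no flow can exceed 15.

15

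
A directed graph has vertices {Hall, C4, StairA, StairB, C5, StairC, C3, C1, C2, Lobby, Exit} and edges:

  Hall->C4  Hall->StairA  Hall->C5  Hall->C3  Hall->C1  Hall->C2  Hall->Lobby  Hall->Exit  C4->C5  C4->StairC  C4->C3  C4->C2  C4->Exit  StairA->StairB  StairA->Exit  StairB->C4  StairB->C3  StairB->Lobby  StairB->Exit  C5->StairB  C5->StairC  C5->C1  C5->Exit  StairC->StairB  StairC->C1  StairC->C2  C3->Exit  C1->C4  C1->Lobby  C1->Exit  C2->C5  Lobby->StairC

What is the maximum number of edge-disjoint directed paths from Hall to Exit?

7

Assign every edge capacity 1; by Menger, the answer equals the max flow.
Path Hall→Exit (+1); total 1.
Path Hall→C4→Exit (+1); total 2.
Path Hall→StairA→Exit (+1); total 3.
Path Hall→C5→Exit (+1); total 4.
Path Hall→C3→Exit (+1); total 5.
Path Hall→C1→Exit (+1); total 6.
Path Hall→C2→C5→StairB→Exit (+1); total 7.
No residual Hall→Exit path; max flow = 7.
Certifying cut of size 7: {C1→Exit, C3→Exit, C4→Exit, C5→Exit, Hall→Exit, Hall→StairA, StairB→Exit}.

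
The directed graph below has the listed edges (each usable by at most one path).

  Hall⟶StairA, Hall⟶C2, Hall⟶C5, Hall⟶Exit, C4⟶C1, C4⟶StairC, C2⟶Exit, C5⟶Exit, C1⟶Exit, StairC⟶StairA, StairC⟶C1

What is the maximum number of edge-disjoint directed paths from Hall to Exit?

Assign every edge capacity 1; by Menger, the answer equals the max flow.
Path Hall→Exit (+1); total 1.
Path Hall→C2→Exit (+1); total 2.
Path Hall→C5→Exit (+1); total 3.
No residual Hall→Exit path; max flow = 3.
Certifying cut of size 3: {Hall→C2, Hall→C5, Hall→Exit}.

3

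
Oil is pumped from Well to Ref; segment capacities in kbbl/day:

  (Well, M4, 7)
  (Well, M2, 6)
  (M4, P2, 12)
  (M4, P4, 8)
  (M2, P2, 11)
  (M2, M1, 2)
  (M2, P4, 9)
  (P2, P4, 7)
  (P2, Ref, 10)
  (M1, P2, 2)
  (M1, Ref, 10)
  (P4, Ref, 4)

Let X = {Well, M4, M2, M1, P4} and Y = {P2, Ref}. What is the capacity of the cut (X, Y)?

39

Edges leaving {Well, M4, M2, M1, P4}: M4→P2 (12), M2→P2 (11), M1→P2 (2), M1→Ref (10), P4→Ref (4).
Cut capacity = 12 + 11 + 2 + 10 + 4 = 39.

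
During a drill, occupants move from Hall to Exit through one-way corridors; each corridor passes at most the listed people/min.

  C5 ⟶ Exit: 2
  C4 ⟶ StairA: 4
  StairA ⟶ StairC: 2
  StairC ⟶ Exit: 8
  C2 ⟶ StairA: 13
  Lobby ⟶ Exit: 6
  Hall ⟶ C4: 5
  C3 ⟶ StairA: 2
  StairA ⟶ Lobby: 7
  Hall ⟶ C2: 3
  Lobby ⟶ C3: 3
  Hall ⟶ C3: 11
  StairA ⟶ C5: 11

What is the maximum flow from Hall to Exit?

9

Augment Hall→C4→StairA→C5→Exit: bottleneck 2, flow now 2.
Augment Hall→C4→StairA→Lobby→Exit: bottleneck 2, flow now 4.
Augment Hall→C2→StairA→Lobby→Exit: bottleneck 3, flow now 7.
Augment Hall→C3→StairA→Lobby→Exit: bottleneck 1, flow now 8.
Augment Hall→C3→StairA→StairC→Exit: bottleneck 1, flow now 9.
No augmenting path remains; maximum flow = 9.
In the residual graph, reachable from Hall: {Hall, C4, C3}.
Min-cut edges: Hall→C2 (3), C4→StairA (4), C3→StairA (2); capacity 3 + 4 + 2 = 9.
This cut is saturated, so no flow can exceed 9.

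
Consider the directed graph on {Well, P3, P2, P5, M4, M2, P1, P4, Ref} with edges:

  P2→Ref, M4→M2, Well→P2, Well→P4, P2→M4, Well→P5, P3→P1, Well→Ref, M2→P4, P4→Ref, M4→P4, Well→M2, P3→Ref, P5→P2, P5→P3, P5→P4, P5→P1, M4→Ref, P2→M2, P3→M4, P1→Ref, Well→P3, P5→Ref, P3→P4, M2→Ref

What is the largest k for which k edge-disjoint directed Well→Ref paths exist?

Assign every edge capacity 1; by Menger, the answer equals the max flow.
Path Well→Ref (+1); total 1.
Path Well→P3→Ref (+1); total 2.
Path Well→P2→Ref (+1); total 3.
Path Well→P5→Ref (+1); total 4.
Path Well→M2→Ref (+1); total 5.
Path Well→P4→Ref (+1); total 6.
No residual Well→Ref path; max flow = 6.
Certifying cut of size 6: {Well→M2, Well→P2, Well→P3, Well→P4, Well→P5, Well→Ref}.

6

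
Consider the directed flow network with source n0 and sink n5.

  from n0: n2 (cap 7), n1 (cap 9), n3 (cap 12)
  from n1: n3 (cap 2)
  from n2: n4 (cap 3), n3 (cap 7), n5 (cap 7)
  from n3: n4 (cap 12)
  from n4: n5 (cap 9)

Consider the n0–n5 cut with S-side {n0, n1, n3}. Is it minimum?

No — its capacity is 19, but the minimum cut has capacity 16.

Given cut capacity: 7 + 12 = 19.
Augment n0→n2→n5: bottleneck 7, flow now 7.
Augment n0→n3→n4→n5: bottleneck 9, flow now 16.
No augmenting path remains; maximum flow = 16.
In the residual graph, reachable from n0: {n0, n1, n3, n4}.
Min-cut edges: n0→n2 (7), n4→n5 (9); capacity 7 + 9 = 16.
Cut capacity 19 exceeds the max flow 16, so it is not minimum.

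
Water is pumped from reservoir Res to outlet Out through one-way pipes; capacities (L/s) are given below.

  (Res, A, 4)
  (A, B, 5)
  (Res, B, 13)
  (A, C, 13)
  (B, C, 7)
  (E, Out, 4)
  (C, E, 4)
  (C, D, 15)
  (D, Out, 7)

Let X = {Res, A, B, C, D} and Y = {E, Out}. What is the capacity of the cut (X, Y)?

11

Edges leaving {Res, A, B, C, D}: C→E (4), D→Out (7).
Cut capacity = 4 + 7 = 11.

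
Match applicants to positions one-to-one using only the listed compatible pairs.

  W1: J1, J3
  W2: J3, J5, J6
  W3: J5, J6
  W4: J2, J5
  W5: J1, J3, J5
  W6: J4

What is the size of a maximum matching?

Unit-capacity flow: source→left, listed edges, right→sink; max matching = max flow.
Augmenting path W1→J1 (+1); matched 1.
Augmenting path W2→J3 (+1); matched 2.
Augmenting path W3→J5 (+1); matched 3.
Augmenting path W4→J2 (+1); matched 4.
Augmenting path W6→J4 (+1); matched 5.
Augmenting path W5→J3→W2→J6 (+1); matched 6.
No augmenting path remains; maximum matching = 6.
König certificate: {W1, W2, W3, W4, W5, W6} is a vertex cover of size 6 (every listed pair touches it), so no matching can be larger.

6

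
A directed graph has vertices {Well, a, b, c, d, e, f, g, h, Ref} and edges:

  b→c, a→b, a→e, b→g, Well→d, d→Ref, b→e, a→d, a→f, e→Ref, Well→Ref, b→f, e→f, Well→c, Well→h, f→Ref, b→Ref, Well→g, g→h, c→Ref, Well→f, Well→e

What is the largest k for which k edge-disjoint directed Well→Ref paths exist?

Assign every edge capacity 1; by Menger, the answer equals the max flow.
Path Well→Ref (+1); total 1.
Path Well→c→Ref (+1); total 2.
Path Well→d→Ref (+1); total 3.
Path Well→e→Ref (+1); total 4.
Path Well→f→Ref (+1); total 5.
No residual Well→Ref path; max flow = 5.
Certifying cut of size 5: {Well→Ref, Well→c, Well→d, Well→e, Well→f}.

5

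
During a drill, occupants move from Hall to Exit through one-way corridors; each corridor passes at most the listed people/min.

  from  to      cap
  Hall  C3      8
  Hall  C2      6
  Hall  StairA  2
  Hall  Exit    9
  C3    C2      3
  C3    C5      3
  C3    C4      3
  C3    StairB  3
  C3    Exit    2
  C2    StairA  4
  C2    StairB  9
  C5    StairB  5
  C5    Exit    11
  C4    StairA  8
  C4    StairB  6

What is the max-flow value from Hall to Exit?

Augment Hall→Exit: bottleneck 9, flow now 9.
Augment Hall→C3→Exit: bottleneck 2, flow now 11.
Augment Hall→C3→C5→Exit: bottleneck 3, flow now 14.
No augmenting path remains; maximum flow = 14.
In the residual graph, reachable from Hall: {Hall, C3, C2, C4, StairA, StairB}.
Min-cut edges: Hall→Exit (9), C3→C5 (3), C3→Exit (2); capacity 9 + 3 + 2 = 14.
This cut is saturated, so no flow can exceed 14.

14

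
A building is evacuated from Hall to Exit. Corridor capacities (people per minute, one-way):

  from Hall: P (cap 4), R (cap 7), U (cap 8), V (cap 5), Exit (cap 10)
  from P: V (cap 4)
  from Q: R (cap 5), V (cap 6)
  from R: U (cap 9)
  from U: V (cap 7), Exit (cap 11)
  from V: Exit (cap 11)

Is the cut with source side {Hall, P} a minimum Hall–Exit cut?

Given cut capacity: 7 + 8 + 5 + 10 + 4 = 34.
Augment Hall→Exit: bottleneck 10, flow now 10.
Augment Hall→U→Exit: bottleneck 8, flow now 18.
Augment Hall→V→Exit: bottleneck 5, flow now 23.
Augment Hall→P→V→Exit: bottleneck 4, flow now 27.
Augment Hall→R→U→Exit: bottleneck 3, flow now 30.
Augment Hall→R→U→V→Exit: bottleneck 2, flow now 32.
No augmenting path remains; maximum flow = 32.
In the residual graph, reachable from Hall: {Hall, P, R, U, V}.
Min-cut edges: Hall→Exit (10), U→Exit (11), V→Exit (11); capacity 10 + 11 + 11 = 32.
Cut capacity 34 exceeds the max flow 32, so it is not minimum.

No — its capacity is 34, but the minimum cut has capacity 32.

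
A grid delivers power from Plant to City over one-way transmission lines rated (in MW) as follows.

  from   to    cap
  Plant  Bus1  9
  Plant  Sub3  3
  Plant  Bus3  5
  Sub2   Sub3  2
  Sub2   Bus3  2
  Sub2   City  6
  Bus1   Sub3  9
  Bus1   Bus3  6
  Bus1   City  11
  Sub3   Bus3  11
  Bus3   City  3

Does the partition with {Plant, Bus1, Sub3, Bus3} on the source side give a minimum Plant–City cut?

Given cut capacity: 11 + 3 = 14.
Augment Plant→Bus1→City: bottleneck 9, flow now 9.
Augment Plant→Bus3→City: bottleneck 3, flow now 12.
No augmenting path remains; maximum flow = 12.
In the residual graph, reachable from Plant: {Plant, Sub3, Bus3}.
Min-cut edges: Plant→Bus1 (9), Bus3→City (3); capacity 9 + 3 = 12.
Cut capacity 14 exceeds the max flow 12, so it is not minimum.

No — its capacity is 14, but the minimum cut has capacity 12.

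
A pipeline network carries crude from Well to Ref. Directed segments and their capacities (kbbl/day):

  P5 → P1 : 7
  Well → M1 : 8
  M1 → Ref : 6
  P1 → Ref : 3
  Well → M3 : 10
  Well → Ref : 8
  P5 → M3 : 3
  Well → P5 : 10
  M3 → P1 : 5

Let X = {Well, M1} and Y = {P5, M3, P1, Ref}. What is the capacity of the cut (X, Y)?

34

Edges leaving {Well, M1}: Well→P5 (10), Well→M3 (10), Well→Ref (8), M1→Ref (6).
Cut capacity = 10 + 10 + 8 + 6 = 34.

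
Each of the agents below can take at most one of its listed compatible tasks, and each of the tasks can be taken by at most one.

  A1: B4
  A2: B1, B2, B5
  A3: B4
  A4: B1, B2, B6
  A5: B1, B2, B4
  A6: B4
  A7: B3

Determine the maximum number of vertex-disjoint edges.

Unit-capacity flow: source→left, listed edges, right→sink; max matching = max flow.
Augmenting path A1→B4 (+1); matched 1.
Augmenting path A2→B1 (+1); matched 2.
Augmenting path A4→B2 (+1); matched 3.
Augmenting path A7→B3 (+1); matched 4.
Augmenting path A5→B1→A2→B5 (+1); matched 5.
No augmenting path remains; maximum matching = 5.
König certificate: {A2, A4, A5, A7, B4} is a vertex cover of size 5 (every listed pair touches it), so no matching can be larger.

5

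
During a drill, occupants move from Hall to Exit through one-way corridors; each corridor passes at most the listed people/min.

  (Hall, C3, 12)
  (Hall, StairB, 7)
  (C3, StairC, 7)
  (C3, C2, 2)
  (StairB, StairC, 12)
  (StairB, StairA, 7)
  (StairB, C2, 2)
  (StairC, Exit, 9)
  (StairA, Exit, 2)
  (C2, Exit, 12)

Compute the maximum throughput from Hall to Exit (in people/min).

15

Augment Hall→C3→StairC→Exit: bottleneck 7, flow now 7.
Augment Hall→C3→C2→Exit: bottleneck 2, flow now 9.
Augment Hall→StairB→StairC→Exit: bottleneck 2, flow now 11.
Augment Hall→StairB→StairA→Exit: bottleneck 2, flow now 13.
Augment Hall→StairB→C2→Exit: bottleneck 2, flow now 15.
No augmenting path remains; maximum flow = 15.
In the residual graph, reachable from Hall: {Hall, C3, StairB, StairC, StairA}.
Min-cut edges: C3→C2 (2), StairB→C2 (2), StairC→Exit (9), StairA→Exit (2); capacity 2 + 2 + 9 + 2 = 15.
This cut is saturated, so no flow can exceed 15.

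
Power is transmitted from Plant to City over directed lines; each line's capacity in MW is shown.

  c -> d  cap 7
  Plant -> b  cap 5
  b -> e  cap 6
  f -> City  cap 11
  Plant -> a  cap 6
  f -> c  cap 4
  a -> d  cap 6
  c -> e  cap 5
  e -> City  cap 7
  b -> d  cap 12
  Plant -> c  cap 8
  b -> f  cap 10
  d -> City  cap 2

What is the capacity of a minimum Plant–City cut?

12

Augment Plant→a→d→City: bottleneck 2, flow now 2.
Augment Plant→b→e→City: bottleneck 5, flow now 7.
Augment Plant→c→e→City: bottleneck 2, flow now 9.
Augment Plant→c→e→b→f→City: bottleneck 3, flow now 12. (uses reverse residual edge)
No augmenting path remains; maximum flow = 12.
By max-flow min-cut, the minimum cut capacity equals the max flow.
In the residual graph, reachable from Plant: {Plant, a, c, d}.
Min-cut edges: Plant→b (5), c→e (5), d→City (2); capacity 5 + 5 + 2 = 12.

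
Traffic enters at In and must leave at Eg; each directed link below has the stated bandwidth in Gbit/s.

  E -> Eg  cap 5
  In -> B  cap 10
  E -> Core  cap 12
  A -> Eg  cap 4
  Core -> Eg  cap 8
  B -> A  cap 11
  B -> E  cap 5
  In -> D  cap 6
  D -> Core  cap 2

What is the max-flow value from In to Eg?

Augment In→D→Core→Eg: bottleneck 2, flow now 2.
Augment In→B→E→Eg: bottleneck 5, flow now 7.
Augment In→B→A→Eg: bottleneck 4, flow now 11.
No augmenting path remains; maximum flow = 11.
In the residual graph, reachable from In: {In, D, B, A}.
Min-cut edges: D→Core (2), B→E (5), A→Eg (4); capacity 2 + 5 + 4 = 11.
This cut is saturated, so no flow can exceed 11.

11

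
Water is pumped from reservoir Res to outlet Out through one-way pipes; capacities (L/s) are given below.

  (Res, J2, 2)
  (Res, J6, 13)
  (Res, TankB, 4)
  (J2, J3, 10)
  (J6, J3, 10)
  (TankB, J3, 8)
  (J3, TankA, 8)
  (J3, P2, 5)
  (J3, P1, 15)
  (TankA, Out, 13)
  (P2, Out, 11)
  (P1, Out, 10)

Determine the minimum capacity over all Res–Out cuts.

Augment Res→J2→J3→TankA→Out: bottleneck 2, flow now 2.
Augment Res→J6→J3→TankA→Out: bottleneck 6, flow now 8.
Augment Res→J6→J3→P2→Out: bottleneck 4, flow now 12.
Augment Res→TankB→J3→P2→Out: bottleneck 1, flow now 13.
Augment Res→TankB→J3→P1→Out: bottleneck 3, flow now 16.
No augmenting path remains; maximum flow = 16.
By max-flow min-cut, the minimum cut capacity equals the max flow.
In the residual graph, reachable from Res: {Res, J6}.
Min-cut edges: Res→J2 (2), Res→TankB (4), J6→J3 (10); capacity 2 + 4 + 10 = 16.

16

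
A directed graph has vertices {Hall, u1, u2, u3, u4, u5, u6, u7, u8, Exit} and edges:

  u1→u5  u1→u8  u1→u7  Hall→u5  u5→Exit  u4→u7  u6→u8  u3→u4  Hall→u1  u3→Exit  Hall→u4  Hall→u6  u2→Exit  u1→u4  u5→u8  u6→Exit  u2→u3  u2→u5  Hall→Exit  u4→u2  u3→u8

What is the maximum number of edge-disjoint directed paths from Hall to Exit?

4

Assign every edge capacity 1; by Menger, the answer equals the max flow.
Path Hall→Exit (+1); total 1.
Path Hall→u5→Exit (+1); total 2.
Path Hall→u6→Exit (+1); total 3.
Path Hall→u4→u2→Exit (+1); total 4.
No residual Hall→Exit path; max flow = 4.
Certifying cut of size 4: {Hall→Exit, Hall→u6, u4→u2, u5→Exit}.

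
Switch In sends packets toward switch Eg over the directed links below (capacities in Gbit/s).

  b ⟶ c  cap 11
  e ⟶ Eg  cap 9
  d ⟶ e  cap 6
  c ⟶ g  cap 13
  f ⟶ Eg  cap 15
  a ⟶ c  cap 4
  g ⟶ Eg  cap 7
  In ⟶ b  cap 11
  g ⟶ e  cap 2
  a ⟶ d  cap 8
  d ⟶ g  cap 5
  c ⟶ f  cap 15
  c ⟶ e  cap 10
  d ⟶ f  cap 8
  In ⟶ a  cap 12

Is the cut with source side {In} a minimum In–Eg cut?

Given cut capacity: 12 + 11 = 23.
Augment In→a→c→e→Eg: bottleneck 4, flow now 4.
Augment In→a→d→e→Eg: bottleneck 5, flow now 9.
Augment In→a→d→f→Eg: bottleneck 3, flow now 12.
Augment In→b→c→f→Eg: bottleneck 11, flow now 23.
No augmenting path remains; maximum flow = 23.
Cut capacity 23 equals the max flow, so it is a minimum cut.

Yes — it is a minimum cut (capacity 23).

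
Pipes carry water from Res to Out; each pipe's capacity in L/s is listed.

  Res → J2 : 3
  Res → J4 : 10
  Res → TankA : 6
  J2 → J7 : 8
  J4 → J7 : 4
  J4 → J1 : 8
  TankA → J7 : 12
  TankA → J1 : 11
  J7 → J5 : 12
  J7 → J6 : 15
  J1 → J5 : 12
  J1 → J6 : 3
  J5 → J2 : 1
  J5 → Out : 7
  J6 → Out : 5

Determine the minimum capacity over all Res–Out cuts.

Augment Res→J2→J7→J5→Out: bottleneck 3, flow now 3.
Augment Res→J4→J7→J5→Out: bottleneck 4, flow now 7.
Augment Res→J4→J1→J6→Out: bottleneck 3, flow now 10.
Augment Res→TankA→J7→J6→Out: bottleneck 2, flow now 12.
No augmenting path remains; maximum flow = 12.
By max-flow min-cut, the minimum cut capacity equals the max flow.
In the residual graph, reachable from Res: {Res, J2, J4, TankA, J7, J1, J5, J6}.
Min-cut edges: J5→Out (7), J6→Out (5); capacity 7 + 5 = 12.

12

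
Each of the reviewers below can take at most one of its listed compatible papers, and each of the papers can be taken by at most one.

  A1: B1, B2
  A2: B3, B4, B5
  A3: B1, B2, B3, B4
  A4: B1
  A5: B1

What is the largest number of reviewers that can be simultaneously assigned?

Unit-capacity flow: source→left, listed edges, right→sink; max matching = max flow.
Augmenting path A1→B1 (+1); matched 1.
Augmenting path A2→B3 (+1); matched 2.
Augmenting path A3→B2 (+1); matched 3.
Augmenting path A4→B1→A1→B2→A3→B4 (+1); matched 4.
No augmenting path remains; maximum matching = 4.
König certificate: {A1, A2, A3, B1} is a vertex cover of size 4 (every listed pair touches it), so no matching can be larger.

4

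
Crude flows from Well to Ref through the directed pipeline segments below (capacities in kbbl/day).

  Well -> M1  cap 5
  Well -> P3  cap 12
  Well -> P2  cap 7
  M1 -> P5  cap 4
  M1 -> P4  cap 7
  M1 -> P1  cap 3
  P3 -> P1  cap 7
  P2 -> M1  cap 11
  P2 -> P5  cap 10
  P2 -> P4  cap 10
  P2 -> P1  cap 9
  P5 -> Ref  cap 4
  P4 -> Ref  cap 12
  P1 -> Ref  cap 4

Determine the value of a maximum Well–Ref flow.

16

Augment Well→M1→P5→Ref: bottleneck 4, flow now 4.
Augment Well→M1→P4→Ref: bottleneck 1, flow now 5.
Augment Well→P3→P1→Ref: bottleneck 4, flow now 9.
Augment Well→P2→P4→Ref: bottleneck 7, flow now 16.
No augmenting path remains; maximum flow = 16.
In the residual graph, reachable from Well: {Well, P3, P1}.
Min-cut edges: Well→M1 (5), Well→P2 (7), P1→Ref (4); capacity 5 + 7 + 4 = 16.
This cut is saturated, so no flow can exceed 16.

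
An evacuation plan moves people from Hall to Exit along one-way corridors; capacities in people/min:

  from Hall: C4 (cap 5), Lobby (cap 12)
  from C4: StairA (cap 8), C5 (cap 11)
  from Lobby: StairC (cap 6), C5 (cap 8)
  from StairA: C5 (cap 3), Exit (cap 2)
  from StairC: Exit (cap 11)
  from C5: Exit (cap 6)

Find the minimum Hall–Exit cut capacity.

14

Augment Hall→C4→StairA→Exit: bottleneck 2, flow now 2.
Augment Hall→C4→C5→Exit: bottleneck 3, flow now 5.
Augment Hall→Lobby→StairC→Exit: bottleneck 6, flow now 11.
Augment Hall→Lobby→C5→Exit: bottleneck 3, flow now 14.
No augmenting path remains; maximum flow = 14.
By max-flow min-cut, the minimum cut capacity equals the max flow.
In the residual graph, reachable from Hall: {Hall, C4, Lobby, StairA, C5}.
Min-cut edges: Lobby→StairC (6), StairA→Exit (2), C5→Exit (6); capacity 6 + 2 + 6 = 14.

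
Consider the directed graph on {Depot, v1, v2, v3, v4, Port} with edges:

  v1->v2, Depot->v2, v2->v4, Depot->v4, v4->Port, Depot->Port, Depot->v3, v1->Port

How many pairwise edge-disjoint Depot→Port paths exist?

Assign every edge capacity 1; by Menger, the answer equals the max flow.
Path Depot→Port (+1); total 1.
Path Depot→v4→Port (+1); total 2.
No residual Depot→Port path; max flow = 2.
Certifying cut of size 2: {Depot→Port, v4→Port}.

2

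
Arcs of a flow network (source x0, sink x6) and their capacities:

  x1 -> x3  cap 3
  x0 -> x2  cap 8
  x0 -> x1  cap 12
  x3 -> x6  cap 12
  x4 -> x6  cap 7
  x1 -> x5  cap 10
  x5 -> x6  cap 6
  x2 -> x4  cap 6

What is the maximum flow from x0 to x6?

15

Augment x0→x1→x3→x6: bottleneck 3, flow now 3.
Augment x0→x1→x5→x6: bottleneck 6, flow now 9.
Augment x0→x2→x4→x6: bottleneck 6, flow now 15.
No augmenting path remains; maximum flow = 15.
In the residual graph, reachable from x0: {x0, x1, x2, x5}.
Min-cut edges: x1→x3 (3), x2→x4 (6), x5→x6 (6); capacity 3 + 6 + 6 = 15.
This cut is saturated, so no flow can exceed 15.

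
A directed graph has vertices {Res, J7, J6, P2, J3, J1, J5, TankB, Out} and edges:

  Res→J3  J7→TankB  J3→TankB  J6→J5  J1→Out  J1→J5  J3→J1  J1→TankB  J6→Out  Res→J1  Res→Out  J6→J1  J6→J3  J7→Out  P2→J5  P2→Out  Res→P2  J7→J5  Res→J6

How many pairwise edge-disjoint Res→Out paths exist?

4

Assign every edge capacity 1; by Menger, the answer equals the max flow.
Path Res→Out (+1); total 1.
Path Res→J6→Out (+1); total 2.
Path Res→P2→Out (+1); total 3.
Path Res→J1→Out (+1); total 4.
No residual Res→Out path; max flow = 4.
Certifying cut of size 4: {J1→Out, Res→J6, Res→Out, Res→P2}.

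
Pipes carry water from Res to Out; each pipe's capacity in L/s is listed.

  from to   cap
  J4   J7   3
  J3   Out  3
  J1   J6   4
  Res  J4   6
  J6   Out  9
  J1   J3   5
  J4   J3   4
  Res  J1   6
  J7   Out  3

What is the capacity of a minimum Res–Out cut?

10

Augment Res→J1→J6→Out: bottleneck 4, flow now 4.
Augment Res→J1→J3→Out: bottleneck 2, flow now 6.
Augment Res→J4→J7→Out: bottleneck 3, flow now 9.
Augment Res→J4→J3→Out: bottleneck 1, flow now 10.
No augmenting path remains; maximum flow = 10.
By max-flow min-cut, the minimum cut capacity equals the max flow.
In the residual graph, reachable from Res: {Res, J1, J4, J3}.
Min-cut edges: J1→J6 (4), J4→J7 (3), J3→Out (3); capacity 4 + 3 + 3 = 10.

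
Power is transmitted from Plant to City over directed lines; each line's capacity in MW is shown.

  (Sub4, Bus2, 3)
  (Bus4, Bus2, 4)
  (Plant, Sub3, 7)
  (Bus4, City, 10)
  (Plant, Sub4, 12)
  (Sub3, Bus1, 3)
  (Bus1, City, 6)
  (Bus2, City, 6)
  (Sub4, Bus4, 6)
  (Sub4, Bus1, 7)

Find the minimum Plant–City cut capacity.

Augment Plant→Sub3→Bus1→City: bottleneck 3, flow now 3.
Augment Plant→Sub4→Bus2→City: bottleneck 3, flow now 6.
Augment Plant→Sub4→Bus4→City: bottleneck 6, flow now 12.
Augment Plant→Sub4→Bus1→City: bottleneck 3, flow now 15.
No augmenting path remains; maximum flow = 15.
By max-flow min-cut, the minimum cut capacity equals the max flow.
In the residual graph, reachable from Plant: {Plant, Sub3}.
Min-cut edges: Plant→Sub4 (12), Sub3→Bus1 (3); capacity 12 + 3 = 15.

15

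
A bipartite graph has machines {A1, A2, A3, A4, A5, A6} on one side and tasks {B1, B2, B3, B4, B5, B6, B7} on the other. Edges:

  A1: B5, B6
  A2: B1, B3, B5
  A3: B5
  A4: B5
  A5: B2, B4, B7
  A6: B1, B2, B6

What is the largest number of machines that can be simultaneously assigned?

Unit-capacity flow: source→left, listed edges, right→sink; max matching = max flow.
Augmenting path A1→B5 (+1); matched 1.
Augmenting path A2→B1 (+1); matched 2.
Augmenting path A5→B2 (+1); matched 3.
Augmenting path A6→B6 (+1); matched 4.
Augmenting path A3→B5→A1→B6→A6→B1→A2→B3 (+1); matched 5.
No augmenting path remains; maximum matching = 5.
König certificate: {A1, A2, A5, A6, B5} is a vertex cover of size 5 (every listed pair touches it), so no matching can be larger.

5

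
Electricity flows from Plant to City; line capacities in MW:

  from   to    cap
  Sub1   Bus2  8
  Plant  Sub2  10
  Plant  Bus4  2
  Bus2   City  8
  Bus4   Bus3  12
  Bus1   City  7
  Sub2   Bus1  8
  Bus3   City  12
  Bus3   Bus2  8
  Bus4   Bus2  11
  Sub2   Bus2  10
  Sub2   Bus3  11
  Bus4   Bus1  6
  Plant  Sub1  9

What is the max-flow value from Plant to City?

Augment Plant→Sub1→Bus2→City: bottleneck 8, flow now 8.
Augment Plant→Sub2→Bus1→City: bottleneck 7, flow now 15.
Augment Plant→Sub2→Bus3→City: bottleneck 3, flow now 18.
Augment Plant→Bus4→Bus3→City: bottleneck 2, flow now 20.
No augmenting path remains; maximum flow = 20.
In the residual graph, reachable from Plant: {Plant, Sub1}.
Min-cut edges: Plant→Sub2 (10), Plant→Bus4 (2), Sub1→Bus2 (8); capacity 10 + 2 + 8 = 20.
This cut is saturated, so no flow can exceed 20.

20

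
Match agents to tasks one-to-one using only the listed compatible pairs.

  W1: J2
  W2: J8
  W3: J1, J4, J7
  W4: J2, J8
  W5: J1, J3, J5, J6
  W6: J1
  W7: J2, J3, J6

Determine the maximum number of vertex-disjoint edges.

6

Unit-capacity flow: source→left, listed edges, right→sink; max matching = max flow.
Augmenting path W1→J2 (+1); matched 1.
Augmenting path W2→J8 (+1); matched 2.
Augmenting path W3→J1 (+1); matched 3.
Augmenting path W5→J3 (+1); matched 4.
Augmenting path W7→J6 (+1); matched 5.
Augmenting path W6→J1→W3→J4 (+1); matched 6.
No augmenting path remains; maximum matching = 6.
König certificate: {W3, W5, W6, W7, J2, J8} is a vertex cover of size 6 (every listed pair touches it), so no matching can be larger.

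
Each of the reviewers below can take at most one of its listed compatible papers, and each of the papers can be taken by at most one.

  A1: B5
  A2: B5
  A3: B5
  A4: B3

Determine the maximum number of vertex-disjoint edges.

Unit-capacity flow: source→left, listed edges, right→sink; max matching = max flow.
Augmenting path A1→B5 (+1); matched 1.
Augmenting path A4→B3 (+1); matched 2.
No augmenting path remains; maximum matching = 2.
König certificate: {A4, B5} is a vertex cover of size 2 (every listed pair touches it), so no matching can be larger.

2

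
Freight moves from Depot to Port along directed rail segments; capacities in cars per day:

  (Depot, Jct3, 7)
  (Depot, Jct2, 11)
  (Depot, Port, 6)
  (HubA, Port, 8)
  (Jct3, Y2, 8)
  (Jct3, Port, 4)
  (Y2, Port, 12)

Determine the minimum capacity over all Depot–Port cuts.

13

Augment Depot→Port: bottleneck 6, flow now 6.
Augment Depot→Jct3→Port: bottleneck 4, flow now 10.
Augment Depot→Jct3→Y2→Port: bottleneck 3, flow now 13.
No augmenting path remains; maximum flow = 13.
By max-flow min-cut, the minimum cut capacity equals the max flow.
In the residual graph, reachable from Depot: {Depot, Jct2}.
Min-cut edges: Depot→Jct3 (7), Depot→Port (6); capacity 7 + 6 = 13.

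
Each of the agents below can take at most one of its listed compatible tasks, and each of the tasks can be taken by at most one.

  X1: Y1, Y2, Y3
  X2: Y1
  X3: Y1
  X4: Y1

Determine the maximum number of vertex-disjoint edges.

Unit-capacity flow: source→left, listed edges, right→sink; max matching = max flow.
Augmenting path X1→Y1 (+1); matched 1.
Augmenting path X2→Y1→X1→Y2 (+1); matched 2.
No augmenting path remains; maximum matching = 2.
König certificate: {X1, Y1} is a vertex cover of size 2 (every listed pair touches it), so no matching can be larger.

2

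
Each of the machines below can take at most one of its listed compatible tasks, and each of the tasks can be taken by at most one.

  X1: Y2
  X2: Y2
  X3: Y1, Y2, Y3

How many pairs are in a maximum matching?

2

Unit-capacity flow: source→left, listed edges, right→sink; max matching = max flow.
Augmenting path X1→Y2 (+1); matched 1.
Augmenting path X3→Y1 (+1); matched 2.
No augmenting path remains; maximum matching = 2.
König certificate: {X3, Y2} is a vertex cover of size 2 (every listed pair touches it), so no matching can be larger.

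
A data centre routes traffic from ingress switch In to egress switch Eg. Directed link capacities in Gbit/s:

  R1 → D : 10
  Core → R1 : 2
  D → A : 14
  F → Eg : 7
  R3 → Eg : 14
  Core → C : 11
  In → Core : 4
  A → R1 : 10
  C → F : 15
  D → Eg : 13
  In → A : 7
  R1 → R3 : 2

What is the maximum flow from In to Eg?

Augment In→A→R1→R3→Eg: bottleneck 2, flow now 2.
Augment In→A→R1→D→Eg: bottleneck 5, flow now 7.
Augment In→Core→R1→D→Eg: bottleneck 2, flow now 9.
Augment In→Core→C→F→Eg: bottleneck 2, flow now 11.
No augmenting path remains; maximum flow = 11.
In the residual graph, reachable from In: {In}.
Min-cut edges: In→A (7), In→Core (4); capacity 7 + 4 = 11.
This cut is saturated, so no flow can exceed 11.

11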